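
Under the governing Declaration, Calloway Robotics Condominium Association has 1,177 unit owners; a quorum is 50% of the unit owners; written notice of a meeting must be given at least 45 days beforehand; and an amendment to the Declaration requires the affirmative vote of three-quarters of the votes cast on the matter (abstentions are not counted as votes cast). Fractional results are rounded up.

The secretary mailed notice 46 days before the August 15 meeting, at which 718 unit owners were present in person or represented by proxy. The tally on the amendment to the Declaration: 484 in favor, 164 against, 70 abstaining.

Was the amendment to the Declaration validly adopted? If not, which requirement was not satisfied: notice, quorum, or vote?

Invalid — vote requirement not satisfied.

Notice: 46 days given; 45 required. Satisfied.
Quorum: 50% of 1,177 = 588.50, rounded up to 589; 718 present. Satisfied.
Vote: requires three-fourths of the votes cast (718 − 70 abstaining = 648); 3/4 of 648 = 486, so 486 needed; 484 in favor. Not satisfied.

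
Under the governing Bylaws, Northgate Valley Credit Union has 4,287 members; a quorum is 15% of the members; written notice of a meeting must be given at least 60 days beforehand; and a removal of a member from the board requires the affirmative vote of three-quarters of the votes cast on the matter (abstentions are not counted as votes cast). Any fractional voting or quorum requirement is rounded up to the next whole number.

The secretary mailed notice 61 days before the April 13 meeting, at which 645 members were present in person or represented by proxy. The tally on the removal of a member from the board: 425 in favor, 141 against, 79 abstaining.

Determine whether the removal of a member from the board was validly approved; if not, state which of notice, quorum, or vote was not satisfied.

Notice: 61 days given; 60 required. Satisfied.
Quorum: 15% of 4,287 = 643.05, rounded up to 644; 645 present. Satisfied.
Vote: requires three-fourths of the votes cast (645 − 79 abstaining = 566); 3/4 of 566 = 424.50, rounded up to 425, so 425 needed; 425 in favor. Satisfied.

Valid — all requirements satisfied.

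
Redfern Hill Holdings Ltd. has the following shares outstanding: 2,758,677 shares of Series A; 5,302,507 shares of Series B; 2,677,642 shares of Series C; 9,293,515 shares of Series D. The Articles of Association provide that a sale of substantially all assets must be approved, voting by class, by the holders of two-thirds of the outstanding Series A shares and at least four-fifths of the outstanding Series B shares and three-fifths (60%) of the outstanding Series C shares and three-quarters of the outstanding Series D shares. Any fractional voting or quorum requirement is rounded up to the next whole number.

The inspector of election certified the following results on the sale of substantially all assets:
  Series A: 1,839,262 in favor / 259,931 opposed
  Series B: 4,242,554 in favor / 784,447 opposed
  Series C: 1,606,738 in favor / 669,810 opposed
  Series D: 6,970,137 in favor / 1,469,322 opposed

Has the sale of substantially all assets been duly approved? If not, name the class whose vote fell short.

Series A: 2/3 of 2758677 = 1839118; 1,839,118 required, 1,839,262 in favor — approved.
Series B: 4/5 of 5302507 = 4242005.60, rounded up to 4242006; 4,242,006 required, 4,242,554 in favor — approved.
Series C: 3/5 of 2677642 = 1606585.20, rounded up to 1606586; 1,606,586 required, 1,606,738 in favor — approved.
Series D: 3/4 of 9293515 = 6970136.25, rounded up to 6970137; 6,970,137 required, 6,970,137 in favor — approved.

Approved — every class gave the required vote.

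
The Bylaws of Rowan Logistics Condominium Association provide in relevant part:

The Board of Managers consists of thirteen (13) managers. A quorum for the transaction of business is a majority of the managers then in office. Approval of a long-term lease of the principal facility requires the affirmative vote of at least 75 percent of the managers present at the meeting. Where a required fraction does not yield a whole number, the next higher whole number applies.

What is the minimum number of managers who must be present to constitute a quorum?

7

A majority of 13 is 7.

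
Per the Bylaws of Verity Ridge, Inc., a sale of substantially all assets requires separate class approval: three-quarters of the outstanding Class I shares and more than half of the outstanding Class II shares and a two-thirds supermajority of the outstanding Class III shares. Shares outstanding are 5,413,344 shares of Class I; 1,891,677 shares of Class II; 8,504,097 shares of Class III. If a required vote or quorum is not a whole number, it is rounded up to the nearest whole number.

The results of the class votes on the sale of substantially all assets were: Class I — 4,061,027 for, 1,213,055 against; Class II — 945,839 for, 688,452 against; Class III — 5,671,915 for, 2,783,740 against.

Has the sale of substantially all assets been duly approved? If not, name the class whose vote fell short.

Class I: 3/4 of 5413344 = 4060008; 4,060,008 required, 4,061,027 in favor — approved.
Class II: a majority of 1891677 is 945839; 945,839 required, 945,839 in favor — approved.
Class III: 2/3 of 8504097 = 5669398; 5,669,398 required, 5,671,915 in favor — approved.

Approved — every class gave the required vote.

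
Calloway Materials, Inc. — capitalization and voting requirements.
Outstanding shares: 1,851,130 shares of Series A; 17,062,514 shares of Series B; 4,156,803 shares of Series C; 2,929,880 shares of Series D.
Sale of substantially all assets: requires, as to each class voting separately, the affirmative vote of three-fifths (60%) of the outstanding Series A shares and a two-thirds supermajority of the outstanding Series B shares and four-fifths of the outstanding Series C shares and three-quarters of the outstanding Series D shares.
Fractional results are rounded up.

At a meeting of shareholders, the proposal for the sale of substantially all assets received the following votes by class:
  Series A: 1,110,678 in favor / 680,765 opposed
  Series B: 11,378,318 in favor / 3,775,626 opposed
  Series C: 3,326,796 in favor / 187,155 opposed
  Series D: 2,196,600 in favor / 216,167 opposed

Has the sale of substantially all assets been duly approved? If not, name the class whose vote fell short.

Series A: 3/5 of 1851130 = 1110678; 1,110,678 required, 1,110,678 in favor — approved.
Series B: 2/3 of 17062514 = 11375009.33, rounded up to 11375010; 11,375,010 required, 11,378,318 in favor — approved.
Series C: 4/5 of 4156803 = 3325442.40, rounded up to 3325443; 3,325,443 required, 3,326,796 in favor — approved.
Series D: 3/4 of 2929880 = 2197410; 2,197,410 required, 2,196,600 in favor — not approved.

Not approved — the Series D shares did not give the required vote.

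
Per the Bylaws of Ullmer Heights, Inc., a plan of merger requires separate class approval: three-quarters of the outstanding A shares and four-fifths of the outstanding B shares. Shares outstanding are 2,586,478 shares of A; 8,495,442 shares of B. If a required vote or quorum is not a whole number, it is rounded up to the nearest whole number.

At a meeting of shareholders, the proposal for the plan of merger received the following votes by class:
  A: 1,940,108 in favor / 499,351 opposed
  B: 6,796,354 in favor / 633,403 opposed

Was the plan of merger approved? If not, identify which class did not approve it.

Approved — every class gave the required vote.

A: 3/4 of 2586478 = 1939858.50, rounded up to 1939859; 1,939,859 required, 1,940,108 in favor — approved.
B: 4/5 of 8495442 = 6796353.60, rounded up to 6796354; 6,796,354 required, 6,796,354 in favor — approved.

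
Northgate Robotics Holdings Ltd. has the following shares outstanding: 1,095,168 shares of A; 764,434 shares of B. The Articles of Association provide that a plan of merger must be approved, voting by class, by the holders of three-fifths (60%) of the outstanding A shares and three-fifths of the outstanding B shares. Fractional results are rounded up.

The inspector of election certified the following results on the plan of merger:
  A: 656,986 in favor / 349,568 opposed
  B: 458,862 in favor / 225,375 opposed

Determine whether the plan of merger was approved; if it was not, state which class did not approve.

Not approved — the A shares did not give the required vote.

A: 3/5 of 1095168 = 657100.80, rounded up to 657101; 657,101 required, 656,986 in favor — not approved.
B: 3/5 of 764434 = 458660.40, rounded up to 458661; 458,661 required, 458,862 in favor — approved.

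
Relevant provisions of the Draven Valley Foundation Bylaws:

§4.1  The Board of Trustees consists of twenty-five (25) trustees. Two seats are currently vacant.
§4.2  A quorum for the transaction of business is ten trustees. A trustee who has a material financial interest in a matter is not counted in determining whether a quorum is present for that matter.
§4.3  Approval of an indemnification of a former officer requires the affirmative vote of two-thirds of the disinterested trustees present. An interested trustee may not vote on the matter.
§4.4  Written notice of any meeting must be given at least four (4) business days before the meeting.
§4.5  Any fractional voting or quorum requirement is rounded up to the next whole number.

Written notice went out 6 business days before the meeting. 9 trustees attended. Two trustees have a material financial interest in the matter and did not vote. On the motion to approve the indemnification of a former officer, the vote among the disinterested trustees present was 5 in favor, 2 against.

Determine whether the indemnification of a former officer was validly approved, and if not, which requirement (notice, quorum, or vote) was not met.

Invalid — quorum requirement not satisfied.

Notice: 6 business days given; 4 required (6 ≥ 4). Satisfied.
Quorum: 9 present, but the 2 interested trustees do not count, leaving 7. Quorum is 10. Not satisfied.
Vote: the indemnification of a former officer requires two-thirds of the disinterested trustees present (9 − 2 = 7). 2/3 of 7 = 4.67, rounded up to 5, so 5 affirmative votes are needed; 5 voted in favor. Satisfied. (Moot — without a quorum no business can be validly transacted.)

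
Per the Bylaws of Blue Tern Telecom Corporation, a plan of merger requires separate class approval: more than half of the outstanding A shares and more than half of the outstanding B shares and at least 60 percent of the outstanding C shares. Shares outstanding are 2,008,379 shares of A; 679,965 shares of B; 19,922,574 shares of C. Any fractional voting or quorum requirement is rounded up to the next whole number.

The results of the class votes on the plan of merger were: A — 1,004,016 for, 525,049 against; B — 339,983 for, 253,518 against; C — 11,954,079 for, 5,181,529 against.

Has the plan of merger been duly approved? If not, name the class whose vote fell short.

A: a majority of 2008379 is 1004190; 1,004,190 required, 1,004,016 in favor — not approved.
B: a majority of 679965 is 339983; 339,983 required, 339,983 in favor — approved.
C: 3/5 of 19922574 = 11953544.40, rounded up to 11953545; 11,953,545 required, 11,954,079 in favor — approved.

Not approved — the A shares did not give the required vote.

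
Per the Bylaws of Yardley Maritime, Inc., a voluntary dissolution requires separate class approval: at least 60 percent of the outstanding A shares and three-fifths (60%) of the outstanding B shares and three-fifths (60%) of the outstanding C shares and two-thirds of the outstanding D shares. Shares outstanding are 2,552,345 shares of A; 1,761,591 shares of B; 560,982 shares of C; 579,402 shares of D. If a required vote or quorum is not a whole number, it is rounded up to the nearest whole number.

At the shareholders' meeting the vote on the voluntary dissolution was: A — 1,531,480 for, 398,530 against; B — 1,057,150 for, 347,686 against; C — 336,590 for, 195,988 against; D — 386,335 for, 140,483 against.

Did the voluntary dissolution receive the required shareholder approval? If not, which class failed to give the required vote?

Approved — every class gave the required vote.

A: 3/5 of 2552345 = 1531407; 1,531,407 required, 1,531,480 in favor — approved.
B: 3/5 of 1761591 = 1056954.60, rounded up to 1056955; 1,056,955 required, 1,057,150 in favor — approved.
C: 3/5 of 560982 = 336589.20, rounded up to 336590; 336,590 required, 336,590 in favor — approved.
D: 2/3 of 579402 = 386268; 386,268 required, 386,335 in favor — approved.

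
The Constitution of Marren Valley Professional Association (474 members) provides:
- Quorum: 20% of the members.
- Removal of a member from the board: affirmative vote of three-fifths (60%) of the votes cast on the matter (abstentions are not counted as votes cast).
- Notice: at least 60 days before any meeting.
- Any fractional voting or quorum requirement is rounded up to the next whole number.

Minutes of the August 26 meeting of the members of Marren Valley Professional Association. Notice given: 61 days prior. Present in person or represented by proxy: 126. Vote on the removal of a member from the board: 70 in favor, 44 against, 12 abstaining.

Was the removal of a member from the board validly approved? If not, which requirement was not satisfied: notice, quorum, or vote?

Valid — all requirements satisfied.

Notice: 61 days given; 60 required. Satisfied.
Quorum: 20% of 474 = 94.80, rounded up to 95; 126 present. Satisfied.
Vote: requires three-fifths of the votes cast (126 − 12 abstaining = 114); 3/5 of 114 = 68.40, rounded up to 69, so 69 needed; 70 in favor. Satisfied.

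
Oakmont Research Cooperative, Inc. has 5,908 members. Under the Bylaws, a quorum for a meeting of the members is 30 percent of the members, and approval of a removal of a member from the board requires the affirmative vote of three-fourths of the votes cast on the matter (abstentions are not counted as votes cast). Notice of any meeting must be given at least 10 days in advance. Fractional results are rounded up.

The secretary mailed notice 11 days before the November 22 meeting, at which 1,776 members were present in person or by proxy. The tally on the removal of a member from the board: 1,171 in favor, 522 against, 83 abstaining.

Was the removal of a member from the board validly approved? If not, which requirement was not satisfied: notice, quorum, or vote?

Invalid — vote requirement not satisfied.

Notice: 11 days given; 10 required. Satisfied.
Quorum: 30% of 5,908 = 1,772.40, rounded up to 1,773; 1,776 present. Satisfied.
Vote: requires three-fourths of the votes cast (1,776 − 83 abstaining = 1,693); 3/4 of 1693 = 1269.75, rounded up to 1270, so 1,270 needed; 1,171 in favor. Not satisfied.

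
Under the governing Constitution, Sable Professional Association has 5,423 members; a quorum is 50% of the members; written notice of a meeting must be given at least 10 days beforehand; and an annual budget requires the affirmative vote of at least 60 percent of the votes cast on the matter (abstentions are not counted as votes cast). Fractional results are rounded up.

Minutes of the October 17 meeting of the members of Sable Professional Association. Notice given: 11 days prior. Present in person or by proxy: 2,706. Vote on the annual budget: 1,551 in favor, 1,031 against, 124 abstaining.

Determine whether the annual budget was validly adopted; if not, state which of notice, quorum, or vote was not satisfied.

Notice: 11 days given; 10 required. Satisfied.
Quorum: 50% of 5,423 = 2,711.50, rounded up to 2,712; 2,706 present. Not satisfied.
Vote: requires three-fifths of the votes cast (2,706 − 124 abstaining = 2,582); 3/5 of 2582 = 1549.20, rounded up to 1550, so 1,550 needed; 1,551 in favor. Satisfied.

Invalid — quorum requirement not satisfied.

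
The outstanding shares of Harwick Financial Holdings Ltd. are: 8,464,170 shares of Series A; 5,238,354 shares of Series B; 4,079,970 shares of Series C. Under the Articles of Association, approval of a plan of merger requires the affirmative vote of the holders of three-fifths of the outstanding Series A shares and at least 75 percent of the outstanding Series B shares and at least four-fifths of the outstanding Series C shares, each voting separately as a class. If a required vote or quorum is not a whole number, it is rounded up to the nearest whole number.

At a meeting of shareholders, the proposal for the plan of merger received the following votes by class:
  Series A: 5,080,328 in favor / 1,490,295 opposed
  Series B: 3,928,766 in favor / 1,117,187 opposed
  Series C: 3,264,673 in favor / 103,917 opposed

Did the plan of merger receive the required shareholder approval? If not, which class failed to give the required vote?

Series A: 3/5 of 8464170 = 5078502; 5,078,502 required, 5,080,328 in favor — approved.
Series B: 3/4 of 5238354 = 3928765.50, rounded up to 3928766; 3,928,766 required, 3,928,766 in favor — approved.
Series C: 4/5 of 4079970 = 3263976; 3,263,976 required, 3,264,673 in favor — approved.

Approved — every class gave the required vote.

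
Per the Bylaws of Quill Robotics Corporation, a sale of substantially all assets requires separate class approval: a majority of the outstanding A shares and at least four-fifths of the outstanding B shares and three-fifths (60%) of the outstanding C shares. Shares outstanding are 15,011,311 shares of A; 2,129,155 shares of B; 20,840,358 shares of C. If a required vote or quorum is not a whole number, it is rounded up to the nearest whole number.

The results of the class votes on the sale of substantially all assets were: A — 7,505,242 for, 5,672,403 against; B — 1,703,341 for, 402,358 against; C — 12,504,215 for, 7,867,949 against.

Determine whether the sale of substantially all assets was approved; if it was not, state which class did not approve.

A: a majority of 15011311 is 7505656; 7,505,656 required, 7,505,242 in favor — not approved.
B: 4/5 of 2129155 = 1703324; 1,703,324 required, 1,703,341 in favor — approved.
C: 3/5 of 20840358 = 12504214.80, rounded up to 12504215; 12,504,215 required, 12,504,215 in favor — approved.

Not approved — the A shares did not give the required vote.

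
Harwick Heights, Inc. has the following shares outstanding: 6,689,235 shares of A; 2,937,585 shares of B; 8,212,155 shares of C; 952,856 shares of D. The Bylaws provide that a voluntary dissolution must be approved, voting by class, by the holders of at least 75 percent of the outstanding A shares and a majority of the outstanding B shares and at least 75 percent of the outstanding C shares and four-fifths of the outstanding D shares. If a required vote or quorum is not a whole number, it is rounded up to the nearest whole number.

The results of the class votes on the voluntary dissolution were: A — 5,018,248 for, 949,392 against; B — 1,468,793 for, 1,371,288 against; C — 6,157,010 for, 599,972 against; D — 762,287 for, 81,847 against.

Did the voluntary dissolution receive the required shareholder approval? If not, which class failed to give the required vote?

A: 3/4 of 6689235 = 5016926.25, rounded up to 5016927; 5,016,927 required, 5,018,248 in favor — approved.
B: a majority of 2937585 is 1468793; 1,468,793 required, 1,468,793 in favor — approved.
C: 3/4 of 8212155 = 6159116.25, rounded up to 6159117; 6,159,117 required, 6,157,010 in favor — not approved.
D: 4/5 of 952856 = 762284.80, rounded up to 762285; 762,285 required, 762,287 in favor — approved.

Not approved — the C shares did not give the required vote.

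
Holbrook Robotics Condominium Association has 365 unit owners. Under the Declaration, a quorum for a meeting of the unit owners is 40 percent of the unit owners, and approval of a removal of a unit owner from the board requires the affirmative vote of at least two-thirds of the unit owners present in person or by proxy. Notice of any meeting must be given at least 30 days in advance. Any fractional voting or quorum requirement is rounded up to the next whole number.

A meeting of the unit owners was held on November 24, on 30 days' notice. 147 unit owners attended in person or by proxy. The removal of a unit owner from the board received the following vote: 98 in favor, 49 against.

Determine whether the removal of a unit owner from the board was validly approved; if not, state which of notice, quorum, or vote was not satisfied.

Valid — all requirements satisfied.

Notice: 30 days given; 30 required. Satisfied.
Quorum: 40% of 365 = 146; 147 present. Satisfied.
Vote: requires two-thirds of those present (147); 2/3 of 147 = 98, so 98 needed; 98 in favor. Satisfied.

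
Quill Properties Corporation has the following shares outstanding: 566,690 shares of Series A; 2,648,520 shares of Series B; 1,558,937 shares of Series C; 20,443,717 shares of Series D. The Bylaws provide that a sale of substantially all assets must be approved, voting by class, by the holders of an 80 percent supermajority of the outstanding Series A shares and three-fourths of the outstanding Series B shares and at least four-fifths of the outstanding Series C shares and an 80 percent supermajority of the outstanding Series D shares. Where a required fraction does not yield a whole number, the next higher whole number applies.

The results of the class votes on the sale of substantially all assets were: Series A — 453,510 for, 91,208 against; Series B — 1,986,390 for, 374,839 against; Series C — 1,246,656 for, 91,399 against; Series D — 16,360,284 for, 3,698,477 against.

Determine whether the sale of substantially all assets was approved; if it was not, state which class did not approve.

Not approved — the Series C shares did not give the required vote.

Series A: 4/5 of 566690 = 453352; 453,352 required, 453,510 in favor — approved.
Series B: 3/4 of 2648520 = 1986390; 1,986,390 required, 1,986,390 in favor — approved.
Series C: 4/5 of 1558937 = 1247149.60, rounded up to 1247150; 1,247,150 required, 1,246,656 in favor — not approved.
Series D: 4/5 of 20443717 = 16354973.60, rounded up to 16354974; 16,354,974 required, 16,360,284 in favor — approved.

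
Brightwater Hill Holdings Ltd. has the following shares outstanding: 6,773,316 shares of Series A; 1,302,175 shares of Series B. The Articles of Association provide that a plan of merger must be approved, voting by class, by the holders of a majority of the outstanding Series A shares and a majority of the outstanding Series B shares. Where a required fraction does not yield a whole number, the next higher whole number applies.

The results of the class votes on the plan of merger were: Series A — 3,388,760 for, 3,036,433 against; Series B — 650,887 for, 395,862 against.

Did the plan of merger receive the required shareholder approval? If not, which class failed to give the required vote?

Not approved — the Series B shares did not give the required vote.

Series A: a majority of 6773316 is 3386659; 3,386,659 required, 3,388,760 in favor — approved.
Series B: a majority of 1302175 is 651088; 651,088 required, 650,887 in favor — not approved.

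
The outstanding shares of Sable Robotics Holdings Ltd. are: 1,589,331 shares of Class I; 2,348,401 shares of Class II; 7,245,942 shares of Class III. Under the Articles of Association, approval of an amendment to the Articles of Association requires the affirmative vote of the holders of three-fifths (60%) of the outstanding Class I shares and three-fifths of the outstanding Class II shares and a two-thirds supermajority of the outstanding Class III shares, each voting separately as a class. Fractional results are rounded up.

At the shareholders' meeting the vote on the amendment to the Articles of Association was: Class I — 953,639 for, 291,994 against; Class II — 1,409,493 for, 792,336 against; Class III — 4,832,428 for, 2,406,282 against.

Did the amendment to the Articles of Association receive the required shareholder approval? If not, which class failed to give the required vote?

Approved — every class gave the required vote.

Class I: 3/5 of 1589331 = 953598.60, rounded up to 953599; 953,599 required, 953,639 in favor — approved.
Class II: 3/5 of 2348401 = 1409040.60, rounded up to 1409041; 1,409,041 required, 1,409,493 in favor — approved.
Class III: 2/3 of 7245942 = 4830628; 4,830,628 required, 4,832,428 in favor — approved.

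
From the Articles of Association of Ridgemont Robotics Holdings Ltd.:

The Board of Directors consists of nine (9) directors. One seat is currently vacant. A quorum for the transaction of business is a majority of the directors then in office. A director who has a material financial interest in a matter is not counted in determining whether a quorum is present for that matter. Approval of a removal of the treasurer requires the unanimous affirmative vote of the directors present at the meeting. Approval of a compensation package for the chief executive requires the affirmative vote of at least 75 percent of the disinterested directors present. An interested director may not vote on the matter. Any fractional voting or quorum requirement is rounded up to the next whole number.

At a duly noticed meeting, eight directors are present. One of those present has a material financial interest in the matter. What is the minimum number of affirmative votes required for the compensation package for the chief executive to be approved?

6

The compensation package for the chief executive requires three-fourths of the disinterested directors present (8 − 1 = 7).
3/4 of 7 = 5.25, rounded up to 6.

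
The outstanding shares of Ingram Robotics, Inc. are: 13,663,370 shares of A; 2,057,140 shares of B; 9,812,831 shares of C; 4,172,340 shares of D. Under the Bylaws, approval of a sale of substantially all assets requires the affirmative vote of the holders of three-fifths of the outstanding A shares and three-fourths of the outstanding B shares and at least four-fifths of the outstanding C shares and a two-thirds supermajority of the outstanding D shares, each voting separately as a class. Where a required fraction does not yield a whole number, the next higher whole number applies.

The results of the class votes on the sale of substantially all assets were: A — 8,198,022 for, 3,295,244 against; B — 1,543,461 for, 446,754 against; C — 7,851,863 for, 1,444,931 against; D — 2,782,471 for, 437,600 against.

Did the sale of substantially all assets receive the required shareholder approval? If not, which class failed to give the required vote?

A: 3/5 of 13663370 = 8198022; 8,198,022 required, 8,198,022 in favor — approved.
B: 3/4 of 2057140 = 1542855; 1,542,855 required, 1,543,461 in favor — approved.
C: 4/5 of 9812831 = 7850264.80, rounded up to 7850265; 7,850,265 required, 7,851,863 in favor — approved.
D: 2/3 of 4172340 = 2781560; 2,781,560 required, 2,782,471 in favor — approved.

Approved — every class gave the required vote.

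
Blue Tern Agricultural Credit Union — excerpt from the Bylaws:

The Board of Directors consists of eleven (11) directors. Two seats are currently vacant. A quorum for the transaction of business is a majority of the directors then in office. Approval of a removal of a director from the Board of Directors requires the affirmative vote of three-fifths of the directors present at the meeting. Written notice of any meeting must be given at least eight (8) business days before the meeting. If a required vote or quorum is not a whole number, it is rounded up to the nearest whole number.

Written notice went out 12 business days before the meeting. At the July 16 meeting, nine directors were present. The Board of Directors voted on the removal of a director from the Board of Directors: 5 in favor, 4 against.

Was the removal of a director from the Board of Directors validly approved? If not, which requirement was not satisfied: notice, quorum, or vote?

Invalid — vote requirement not satisfied.

Notice: 12 business days given; 8 required (12 ≥ 8). Satisfied.
Quorum: 9 present; quorum is 5. Satisfied.
Vote: the removal of a director from the Board of Directors requires three-fifths of the directors present (9). 3/5 of 9 = 5.40, rounded up to 6, so 6 affirmative votes are needed; 5 voted in favor. Not satisfied.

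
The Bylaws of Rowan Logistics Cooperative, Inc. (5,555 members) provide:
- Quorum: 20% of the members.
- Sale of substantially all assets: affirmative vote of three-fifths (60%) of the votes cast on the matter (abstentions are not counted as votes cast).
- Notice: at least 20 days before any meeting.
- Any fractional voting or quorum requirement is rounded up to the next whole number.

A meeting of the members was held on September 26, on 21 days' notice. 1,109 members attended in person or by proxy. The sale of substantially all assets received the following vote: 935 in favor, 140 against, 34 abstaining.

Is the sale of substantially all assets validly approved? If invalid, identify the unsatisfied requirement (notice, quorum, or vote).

Notice: 21 days given; 20 required. Satisfied.
Quorum: 20% of 5,555 = 1,111; 1,109 present. Not satisfied.
Vote: requires three-fifths of the votes cast (1,109 − 34 abstaining = 1,075); 3/5 of 1075 = 645, so 645 needed; 935 in favor. Satisfied.

Invalid — quorum requirement not satisfied.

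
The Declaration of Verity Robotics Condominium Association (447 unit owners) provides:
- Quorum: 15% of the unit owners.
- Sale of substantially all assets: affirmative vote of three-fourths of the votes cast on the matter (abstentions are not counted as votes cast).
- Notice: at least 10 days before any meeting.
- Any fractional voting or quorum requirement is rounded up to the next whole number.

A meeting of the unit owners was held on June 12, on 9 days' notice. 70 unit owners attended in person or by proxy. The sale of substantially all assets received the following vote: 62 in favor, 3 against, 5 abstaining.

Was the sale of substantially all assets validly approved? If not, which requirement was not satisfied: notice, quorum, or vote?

Invalid — notice requirement not satisfied.

Notice: 9 days given; 10 required. Not satisfied.
Quorum: 15% of 447 = 67.05, rounded up to 68; 70 present. Satisfied.
Vote: requires three-fourths of the votes cast (70 − 5 abstaining = 65); 3/4 of 65 = 48.75, rounded up to 49, so 49 needed; 62 in favor. Satisfied.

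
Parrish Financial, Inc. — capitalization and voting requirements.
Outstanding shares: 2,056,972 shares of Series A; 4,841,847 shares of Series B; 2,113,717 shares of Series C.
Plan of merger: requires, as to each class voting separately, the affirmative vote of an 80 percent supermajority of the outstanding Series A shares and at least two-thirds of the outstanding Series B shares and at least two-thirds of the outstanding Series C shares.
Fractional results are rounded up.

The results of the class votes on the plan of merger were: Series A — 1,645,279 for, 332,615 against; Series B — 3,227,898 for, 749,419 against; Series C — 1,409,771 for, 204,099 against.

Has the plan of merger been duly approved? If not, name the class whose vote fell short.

Not approved — the Series A shares did not give the required vote.

Series A: 4/5 of 2056972 = 1645577.60, rounded up to 1645578; 1,645,578 required, 1,645,279 in favor — not approved.
Series B: 2/3 of 4841847 = 3227898; 3,227,898 required, 3,227,898 in favor — approved.
Series C: 2/3 of 2113717 = 1409144.67, rounded up to 1409145; 1,409,145 required, 1,409,771 in favor — approved.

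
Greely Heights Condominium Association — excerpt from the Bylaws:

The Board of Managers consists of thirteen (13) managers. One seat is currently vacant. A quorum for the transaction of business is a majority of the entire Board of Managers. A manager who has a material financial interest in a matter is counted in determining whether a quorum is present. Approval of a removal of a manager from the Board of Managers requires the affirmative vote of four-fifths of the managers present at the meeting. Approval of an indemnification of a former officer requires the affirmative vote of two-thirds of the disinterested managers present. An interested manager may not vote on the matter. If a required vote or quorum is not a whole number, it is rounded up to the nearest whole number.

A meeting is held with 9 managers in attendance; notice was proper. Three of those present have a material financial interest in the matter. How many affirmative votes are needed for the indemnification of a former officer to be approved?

4

The indemnification of a former officer requires two-thirds of the disinterested managers present (9 − 3 = 6).
2/3 of 6 = 4.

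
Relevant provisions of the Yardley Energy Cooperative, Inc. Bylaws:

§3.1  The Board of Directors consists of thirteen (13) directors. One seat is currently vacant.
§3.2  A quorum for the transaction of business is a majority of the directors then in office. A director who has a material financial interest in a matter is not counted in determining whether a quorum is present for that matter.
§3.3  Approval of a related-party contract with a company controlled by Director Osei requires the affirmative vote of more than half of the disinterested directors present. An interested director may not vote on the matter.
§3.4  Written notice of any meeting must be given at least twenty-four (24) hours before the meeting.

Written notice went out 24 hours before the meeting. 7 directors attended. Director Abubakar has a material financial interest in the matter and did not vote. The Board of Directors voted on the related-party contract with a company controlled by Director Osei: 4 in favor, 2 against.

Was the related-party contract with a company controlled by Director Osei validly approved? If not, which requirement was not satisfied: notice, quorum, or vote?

Invalid — quorum requirement not satisfied.

Notice: 24 hours given; 24 required (24 ≥ 24). Satisfied.
Quorum: 7 present, but the 1 interested director does not count, leaving 6. Quorum is 7. Not satisfied.
Vote: the related-party contract with a company controlled by Director Osei requires a majority of the disinterested directors present (7 − 1 = 6). A majority of 6 is 4, so 4 affirmative votes are needed; 4 voted in favor. Satisfied. (Moot — without a quorum no business can be validly transacted.)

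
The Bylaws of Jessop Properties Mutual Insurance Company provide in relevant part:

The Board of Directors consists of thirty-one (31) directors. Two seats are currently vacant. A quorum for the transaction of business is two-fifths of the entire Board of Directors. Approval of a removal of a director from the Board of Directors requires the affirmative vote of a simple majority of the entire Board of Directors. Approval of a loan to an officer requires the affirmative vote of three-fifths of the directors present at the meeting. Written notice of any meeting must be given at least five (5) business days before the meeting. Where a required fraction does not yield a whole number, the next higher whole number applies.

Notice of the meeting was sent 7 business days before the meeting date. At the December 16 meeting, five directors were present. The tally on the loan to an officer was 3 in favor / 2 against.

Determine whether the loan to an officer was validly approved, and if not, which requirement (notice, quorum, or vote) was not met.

Invalid — quorum requirement not satisfied.

Notice: 7 business days given; 5 required (7 ≥ 5). Satisfied.
Quorum: 5 present; quorum is 13. Not satisfied.
Vote: the loan to an officer requires three-fifths of the directors present (5). 3/5 of 5 = 3, so 3 affirmative votes are needed; 3 voted in favor. Satisfied. (Moot — without a quorum no business can be validly transacted.)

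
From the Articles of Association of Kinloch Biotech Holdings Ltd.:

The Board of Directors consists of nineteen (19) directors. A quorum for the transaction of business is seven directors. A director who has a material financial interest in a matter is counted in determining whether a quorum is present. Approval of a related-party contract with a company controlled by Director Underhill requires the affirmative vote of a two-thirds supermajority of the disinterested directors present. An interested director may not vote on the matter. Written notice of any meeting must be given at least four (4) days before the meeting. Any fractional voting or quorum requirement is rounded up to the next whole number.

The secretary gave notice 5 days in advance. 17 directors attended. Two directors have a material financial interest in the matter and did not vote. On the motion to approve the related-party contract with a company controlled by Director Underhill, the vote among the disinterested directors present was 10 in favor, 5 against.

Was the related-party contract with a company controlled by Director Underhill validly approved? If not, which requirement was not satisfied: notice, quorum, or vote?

Valid — all requirements satisfied.

Notice: 5 days given; 4 required (5 ≥ 4). Satisfied.
Quorum: 17 present (interested directors count toward quorum); quorum is 7. Satisfied.
Vote: the related-party contract with a company controlled by Director Underhill requires two-thirds of the disinterested directors present (17 − 2 = 15). 2/3 of 15 = 10, so 10 affirmative votes are needed; 10 voted in favor. Satisfied.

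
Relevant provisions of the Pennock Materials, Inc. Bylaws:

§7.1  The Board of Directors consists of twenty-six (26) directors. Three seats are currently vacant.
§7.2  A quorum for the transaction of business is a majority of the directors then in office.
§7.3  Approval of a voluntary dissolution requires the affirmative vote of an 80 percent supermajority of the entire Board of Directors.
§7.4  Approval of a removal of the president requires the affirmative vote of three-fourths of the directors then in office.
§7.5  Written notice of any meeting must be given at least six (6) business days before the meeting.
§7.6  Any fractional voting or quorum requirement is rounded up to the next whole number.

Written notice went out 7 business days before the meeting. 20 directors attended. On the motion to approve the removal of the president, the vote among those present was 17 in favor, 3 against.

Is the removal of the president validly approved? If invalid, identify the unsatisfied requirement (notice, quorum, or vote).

Invalid — vote requirement not satisfied.

Notice: 7 business days given; 6 required (7 ≥ 6). Satisfied.
Quorum: 20 present; quorum is 12. Satisfied.
Vote: the removal of the president requires three-fourths of the directors then in office (23). 3/4 of 23 = 17.25, rounded up to 18, so 18 affirmative votes are needed; 17 voted in favor. Not satisfied.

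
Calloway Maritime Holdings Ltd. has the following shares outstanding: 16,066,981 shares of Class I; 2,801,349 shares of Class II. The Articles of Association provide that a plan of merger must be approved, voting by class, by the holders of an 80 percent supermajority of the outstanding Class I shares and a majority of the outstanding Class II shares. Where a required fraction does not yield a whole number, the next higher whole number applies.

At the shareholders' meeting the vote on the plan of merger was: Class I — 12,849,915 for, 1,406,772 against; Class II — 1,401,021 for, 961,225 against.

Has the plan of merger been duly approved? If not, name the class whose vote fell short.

Class I: 4/5 of 16066981 = 12853584.80, rounded up to 12853585; 12,853,585 required, 12,849,915 in favor — not approved.
Class II: a majority of 2801349 is 1400675; 1,400,675 required, 1,401,021 in favor — approved.

Not approved — the Class I shares did not give the required vote.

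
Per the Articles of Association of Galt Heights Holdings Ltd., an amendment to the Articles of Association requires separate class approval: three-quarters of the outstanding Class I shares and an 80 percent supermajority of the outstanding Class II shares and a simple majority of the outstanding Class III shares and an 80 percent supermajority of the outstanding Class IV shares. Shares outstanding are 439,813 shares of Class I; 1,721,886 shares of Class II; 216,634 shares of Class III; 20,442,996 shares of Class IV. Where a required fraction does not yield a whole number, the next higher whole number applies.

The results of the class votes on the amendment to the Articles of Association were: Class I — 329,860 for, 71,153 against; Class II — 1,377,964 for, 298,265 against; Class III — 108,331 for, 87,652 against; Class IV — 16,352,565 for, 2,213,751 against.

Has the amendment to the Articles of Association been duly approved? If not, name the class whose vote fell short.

Class I: 3/4 of 439813 = 329859.75, rounded up to 329860; 329,860 required, 329,860 in favor — approved.
Class II: 4/5 of 1721886 = 1377508.80, rounded up to 1377509; 1,377,509 required, 1,377,964 in favor — approved.
Class III: a majority of 216634 is 108318; 108,318 required, 108,331 in favor — approved.
Class IV: 4/5 of 20442996 = 16354396.80, rounded up to 16354397; 16,354,397 required, 16,352,565 in favor — not approved.

Not approved — the Class IV shares did not give the required vote.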